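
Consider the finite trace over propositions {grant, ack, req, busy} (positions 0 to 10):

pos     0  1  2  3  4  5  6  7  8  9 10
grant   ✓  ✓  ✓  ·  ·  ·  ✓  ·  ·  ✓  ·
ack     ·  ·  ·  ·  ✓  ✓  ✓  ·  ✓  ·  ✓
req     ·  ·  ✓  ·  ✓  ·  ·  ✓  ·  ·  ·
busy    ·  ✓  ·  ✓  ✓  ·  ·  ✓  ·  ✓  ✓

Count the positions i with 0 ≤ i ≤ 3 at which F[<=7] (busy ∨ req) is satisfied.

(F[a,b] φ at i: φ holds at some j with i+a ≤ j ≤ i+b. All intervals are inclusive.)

Evaluate at each i in [0,3]:
  i=0: ✓ (witness j=1)
  i=1: ✓ (witness j=1)
  i=2: ✓ (witness j=2)
  i=3: ✓ (witness j=3)
Positions where it holds: {0, 1, 2, 3} → 4.

4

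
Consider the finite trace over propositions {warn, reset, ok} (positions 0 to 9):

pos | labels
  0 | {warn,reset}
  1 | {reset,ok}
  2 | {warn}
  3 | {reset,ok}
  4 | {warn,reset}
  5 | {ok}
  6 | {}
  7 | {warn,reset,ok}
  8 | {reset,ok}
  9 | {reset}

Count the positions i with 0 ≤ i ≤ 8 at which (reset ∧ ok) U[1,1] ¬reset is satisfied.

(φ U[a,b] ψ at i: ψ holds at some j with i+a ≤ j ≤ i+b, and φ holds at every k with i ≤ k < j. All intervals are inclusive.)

Evaluate at each i in [0,8]:
  i=0: ✗ (no rhs in [1,1])
  i=1: ✓ (rhs at j=2; lhs holds on [1,1])
  i=2: ✗ (no rhs in [3,3])
  i=3: ✗ (no rhs in [4,4])
  i=4: ✗ (lhs fails at k=4 before rhs at j=5)
  i=5: ✗ (lhs fails at k=5 before rhs at j=6)
  i=6: ✗ (no rhs in [7,7])
  i=7: ✗ (no rhs in [8,8])
  i=8: ✗ (no rhs in [9,9])
Positions where it holds: {1} → 1.

1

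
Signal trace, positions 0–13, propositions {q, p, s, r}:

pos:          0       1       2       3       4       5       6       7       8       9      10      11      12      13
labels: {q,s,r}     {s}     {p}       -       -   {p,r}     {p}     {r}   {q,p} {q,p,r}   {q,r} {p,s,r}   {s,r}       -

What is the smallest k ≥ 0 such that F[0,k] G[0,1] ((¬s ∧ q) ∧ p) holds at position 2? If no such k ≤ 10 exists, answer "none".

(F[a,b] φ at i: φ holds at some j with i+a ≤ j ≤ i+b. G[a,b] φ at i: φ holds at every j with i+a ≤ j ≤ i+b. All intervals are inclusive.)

Scan j = 2,3,… for G[0,1] ((¬s ∧ q) ∧ p):
  j=2: fails
  j=3: fails
  j=4: fails
  j=5: fails
  j=6: fails
  j=7: fails
  j=8: holds
First hit at j=8, so smallest k = 8-2 = 6.

6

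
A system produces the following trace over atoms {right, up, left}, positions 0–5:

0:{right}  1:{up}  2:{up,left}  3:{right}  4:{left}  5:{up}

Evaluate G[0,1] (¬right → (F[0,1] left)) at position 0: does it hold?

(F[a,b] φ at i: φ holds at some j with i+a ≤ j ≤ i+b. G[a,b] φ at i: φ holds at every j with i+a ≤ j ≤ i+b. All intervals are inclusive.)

Check (¬right → (F[0,1] left)) at every j in [0,1]:
  j=0: antecedent false → ✓
  j=1: antecedent true; consequent holds (witness at 2) → ✓
All positions satisfy it → formula holds.

True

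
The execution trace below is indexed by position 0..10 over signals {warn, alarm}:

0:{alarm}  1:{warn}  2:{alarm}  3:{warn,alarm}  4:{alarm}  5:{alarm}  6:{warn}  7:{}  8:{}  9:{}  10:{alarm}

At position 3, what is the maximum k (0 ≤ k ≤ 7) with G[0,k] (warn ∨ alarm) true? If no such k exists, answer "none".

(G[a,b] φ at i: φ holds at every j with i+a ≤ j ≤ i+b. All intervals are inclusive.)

3

(warn ∨ alarm) must hold from j=3 onward; find where it first fails.
  j=3: holds
  j=4: holds
  j=5: holds
  j=6: holds
  j=7: fails
Holds on [3,6], so largest k = 3.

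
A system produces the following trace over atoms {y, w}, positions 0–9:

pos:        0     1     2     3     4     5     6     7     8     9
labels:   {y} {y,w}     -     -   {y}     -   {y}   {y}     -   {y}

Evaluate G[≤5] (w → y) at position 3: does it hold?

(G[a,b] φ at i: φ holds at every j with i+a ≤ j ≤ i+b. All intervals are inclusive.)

Check (w → y) at every j in [3,8]:
  j=3: antecedent false → ✓
  j=4: antecedent false → ✓
  j=5: antecedent false → ✓
  j=6: antecedent false → ✓
  j=7: antecedent false → ✓
  j=8: antecedent false → ✓
All positions satisfy it → formula holds.

Yes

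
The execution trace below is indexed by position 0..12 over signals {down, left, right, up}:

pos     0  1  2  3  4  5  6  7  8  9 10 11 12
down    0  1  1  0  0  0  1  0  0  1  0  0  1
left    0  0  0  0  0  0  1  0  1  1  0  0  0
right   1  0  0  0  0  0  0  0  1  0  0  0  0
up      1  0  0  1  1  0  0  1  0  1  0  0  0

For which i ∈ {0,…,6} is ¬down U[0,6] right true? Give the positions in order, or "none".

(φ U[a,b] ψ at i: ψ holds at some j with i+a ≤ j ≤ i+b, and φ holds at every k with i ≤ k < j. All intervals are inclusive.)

0

Evaluate at each i in [0,6]:
  i=0: ✓ (rhs at j=0)
  i=1: ✗ (no rhs in [1,7])
  i=2: ✗ (lhs fails at k=2 before rhs at j=8)
  i=3: ✗ (lhs fails at k=6 before rhs at j=8)
  i=4: ✗ (lhs fails at k=6 before rhs at j=8)
  i=5: ✗ (lhs fails at k=6 before rhs at j=8)
  i=6: ✗ (lhs fails at k=6 before rhs at j=8)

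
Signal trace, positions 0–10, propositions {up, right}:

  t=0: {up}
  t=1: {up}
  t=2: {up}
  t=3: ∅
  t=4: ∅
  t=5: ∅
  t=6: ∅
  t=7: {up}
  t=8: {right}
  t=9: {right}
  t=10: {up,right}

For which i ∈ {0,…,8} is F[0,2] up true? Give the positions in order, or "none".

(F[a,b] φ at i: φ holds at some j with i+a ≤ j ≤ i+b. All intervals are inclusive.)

Evaluate at each i in [0,8]:
  i=0: ✓ (witness j=0)
  i=1: ✓ (witness j=1)
  i=2: ✓ (witness j=2)
  i=3: ✗ (none in [3,5])
  i=4: ✗ (none in [4,6])
  i=5: ✓ (witness j=7)
  i=6: ✓ (witness j=7)
  i=7: ✓ (witness j=7)
  i=8: ✓ (witness j=10)

0, 1, 2, 5, 6, 7, 8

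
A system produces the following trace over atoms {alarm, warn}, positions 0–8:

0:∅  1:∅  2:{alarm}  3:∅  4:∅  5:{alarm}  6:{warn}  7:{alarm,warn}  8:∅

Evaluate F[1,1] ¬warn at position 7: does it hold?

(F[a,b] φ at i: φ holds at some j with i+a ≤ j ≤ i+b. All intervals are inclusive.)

Check ¬warn at each j in [8,8]:
  j=8: true
Found at j=8 → formula holds.

Holds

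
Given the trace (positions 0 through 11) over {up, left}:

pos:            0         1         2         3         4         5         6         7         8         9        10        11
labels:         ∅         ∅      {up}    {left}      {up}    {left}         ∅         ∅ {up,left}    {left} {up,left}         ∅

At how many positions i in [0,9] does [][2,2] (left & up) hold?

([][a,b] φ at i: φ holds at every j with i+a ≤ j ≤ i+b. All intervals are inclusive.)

2

Evaluate at each i in [0,9]:
  i=0: ✗ (fails at j=2)
  i=1: ✗ (fails at j=3)
  i=2: ✗ (fails at j=4)
  i=3: ✗ (fails at j=5)
  i=4: ✗ (fails at j=6)
  i=5: ✗ (fails at j=7)
  i=6: ✓ (all of [8,8])
  i=7: ✗ (fails at j=9)
  i=8: ✓ (all of [10,10])
  i=9: ✗ (fails at j=11)
Positions where it holds: {6, 8} → 2.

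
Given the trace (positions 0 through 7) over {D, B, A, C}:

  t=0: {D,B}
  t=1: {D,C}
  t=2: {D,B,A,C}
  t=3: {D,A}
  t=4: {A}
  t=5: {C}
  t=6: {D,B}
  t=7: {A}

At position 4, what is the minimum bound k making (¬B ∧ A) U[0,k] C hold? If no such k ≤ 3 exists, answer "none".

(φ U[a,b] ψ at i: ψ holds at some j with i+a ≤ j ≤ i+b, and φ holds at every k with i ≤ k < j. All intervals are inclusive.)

Need earliest j ≥ 4 with C, and (¬B ∧ A) at every k in [4,j-1].
  j=4: rhs fails.
  j=5: rhs holds; lhs holds on [4,4]. k = 1.

1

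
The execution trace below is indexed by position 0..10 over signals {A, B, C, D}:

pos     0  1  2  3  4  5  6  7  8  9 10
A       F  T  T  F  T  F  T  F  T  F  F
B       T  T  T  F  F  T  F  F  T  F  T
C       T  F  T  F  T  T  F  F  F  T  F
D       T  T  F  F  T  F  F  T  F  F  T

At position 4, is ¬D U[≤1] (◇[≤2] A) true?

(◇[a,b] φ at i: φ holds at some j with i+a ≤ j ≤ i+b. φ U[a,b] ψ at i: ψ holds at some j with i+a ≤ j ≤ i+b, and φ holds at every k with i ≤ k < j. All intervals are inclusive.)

True

Need some j in [4,5] with ◇[≤2] A, and ¬D at every k in [4,j-1].
  j=4: ◇[≤2] A holds; no prefix to check → satisfied.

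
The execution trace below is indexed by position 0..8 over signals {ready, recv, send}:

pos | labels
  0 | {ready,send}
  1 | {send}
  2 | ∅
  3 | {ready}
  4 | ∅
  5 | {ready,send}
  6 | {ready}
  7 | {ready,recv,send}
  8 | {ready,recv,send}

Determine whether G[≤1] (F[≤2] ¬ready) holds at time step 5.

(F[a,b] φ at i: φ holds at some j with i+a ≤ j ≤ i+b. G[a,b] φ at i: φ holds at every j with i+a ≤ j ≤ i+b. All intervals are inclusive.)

Check F[≤2] ¬ready at every j in [5,6]:
  j=5: fails (none in [5,7])
  j=6: fails (none in [6,8])
Fails at j=5 → formula fails.

False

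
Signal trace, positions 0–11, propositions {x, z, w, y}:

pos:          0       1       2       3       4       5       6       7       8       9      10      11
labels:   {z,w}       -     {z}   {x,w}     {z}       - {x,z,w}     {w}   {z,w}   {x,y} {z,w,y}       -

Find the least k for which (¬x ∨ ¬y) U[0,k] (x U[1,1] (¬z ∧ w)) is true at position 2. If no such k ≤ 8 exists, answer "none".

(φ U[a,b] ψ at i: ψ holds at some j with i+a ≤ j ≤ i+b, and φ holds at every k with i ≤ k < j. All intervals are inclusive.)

Need earliest j ≥ 2 with (x U[1,1] (¬z ∧ w)), and (¬x ∨ ¬y) at every k in [2,j-1].
  j=2: rhs fails.
  j=3: rhs fails.
  j=4: rhs fails.
  j=5: rhs fails.
  j=6: rhs holds; lhs holds on [2,5]. k = 4.

4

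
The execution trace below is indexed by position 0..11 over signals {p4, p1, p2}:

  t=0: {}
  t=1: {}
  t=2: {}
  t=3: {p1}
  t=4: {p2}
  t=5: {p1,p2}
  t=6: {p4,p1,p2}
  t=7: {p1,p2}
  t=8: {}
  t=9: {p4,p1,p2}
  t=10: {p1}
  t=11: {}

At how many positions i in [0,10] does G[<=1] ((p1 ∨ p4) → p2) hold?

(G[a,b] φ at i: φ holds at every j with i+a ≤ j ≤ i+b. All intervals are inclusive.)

7

Evaluate at each i in [0,10]:
  i=0: ✓ (all of [0,1])
  i=1: ✓ (all of [1,2])
  i=2: ✗ (fails at j=3)
  i=3: ✗ (fails at j=3)
  i=4: ✓ (all of [4,5])
  i=5: ✓ (all of [5,6])
  i=6: ✓ (all of [6,7])
  i=7: ✓ (all of [7,8])
  i=8: ✓ (all of [8,9])
  i=9: ✗ (fails at j=10)
  i=10: ✗ (fails at j=10)
Positions where it holds: {0, 1, 4, 5, 6, 7, 8} → 7.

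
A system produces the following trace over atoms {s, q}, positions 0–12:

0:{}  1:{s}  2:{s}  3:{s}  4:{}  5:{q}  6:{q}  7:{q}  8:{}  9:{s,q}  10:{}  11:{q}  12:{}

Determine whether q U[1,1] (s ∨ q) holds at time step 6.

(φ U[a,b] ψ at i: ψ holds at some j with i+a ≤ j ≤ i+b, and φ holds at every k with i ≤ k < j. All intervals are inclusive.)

Yes

Need some j in [7,7] with (s ∨ q), and q at every k in [6,j-1].
  j=7: (s ∨ q) holds; q holds at every k in [6,6] → satisfied.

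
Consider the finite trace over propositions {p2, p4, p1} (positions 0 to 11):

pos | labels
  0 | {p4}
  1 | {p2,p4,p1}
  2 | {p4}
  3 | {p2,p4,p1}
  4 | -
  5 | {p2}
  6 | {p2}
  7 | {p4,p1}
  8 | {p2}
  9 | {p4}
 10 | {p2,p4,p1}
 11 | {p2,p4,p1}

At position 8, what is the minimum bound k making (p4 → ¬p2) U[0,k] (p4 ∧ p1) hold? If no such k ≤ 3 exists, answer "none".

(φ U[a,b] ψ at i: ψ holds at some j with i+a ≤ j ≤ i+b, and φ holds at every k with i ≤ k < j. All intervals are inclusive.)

Need earliest j ≥ 8 with (p4 ∧ p1), and (p4 → ¬p2) at every k in [8,j-1].
  j=8: rhs fails.
  j=9: rhs fails.
  j=10: rhs holds; lhs holds on [8,9]. k = 2.

2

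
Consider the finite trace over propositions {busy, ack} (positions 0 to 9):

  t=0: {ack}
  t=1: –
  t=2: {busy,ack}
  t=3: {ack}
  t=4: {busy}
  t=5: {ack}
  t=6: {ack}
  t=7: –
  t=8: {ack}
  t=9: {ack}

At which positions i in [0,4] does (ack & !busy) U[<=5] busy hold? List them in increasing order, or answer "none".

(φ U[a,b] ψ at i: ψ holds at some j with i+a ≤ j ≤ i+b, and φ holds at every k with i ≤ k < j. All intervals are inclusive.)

2, 3, 4

Evaluate at each i in [0,4]:
  i=0: ✗ (lhs fails at k=1 before rhs at j=2)
  i=1: ✗ (lhs fails at k=1 before rhs at j=2)
  i=2: ✓ (rhs at j=2)
  i=3: ✓ (rhs at j=4; lhs holds on [3,3])
  i=4: ✓ (rhs at j=4)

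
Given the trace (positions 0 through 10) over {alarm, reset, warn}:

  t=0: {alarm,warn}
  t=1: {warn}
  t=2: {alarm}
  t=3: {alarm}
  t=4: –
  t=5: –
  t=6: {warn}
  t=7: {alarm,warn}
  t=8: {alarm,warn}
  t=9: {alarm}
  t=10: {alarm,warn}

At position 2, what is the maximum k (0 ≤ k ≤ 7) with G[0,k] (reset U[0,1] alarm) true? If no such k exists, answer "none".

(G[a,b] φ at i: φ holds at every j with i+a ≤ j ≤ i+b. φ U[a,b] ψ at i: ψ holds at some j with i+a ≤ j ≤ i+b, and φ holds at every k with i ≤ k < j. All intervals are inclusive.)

(reset U[0,1] alarm) must hold from j=2 onward; find where it first fails.
  j=2: holds
  j=3: holds
  j=4: fails
Holds on [2,3], so largest k = 1.

1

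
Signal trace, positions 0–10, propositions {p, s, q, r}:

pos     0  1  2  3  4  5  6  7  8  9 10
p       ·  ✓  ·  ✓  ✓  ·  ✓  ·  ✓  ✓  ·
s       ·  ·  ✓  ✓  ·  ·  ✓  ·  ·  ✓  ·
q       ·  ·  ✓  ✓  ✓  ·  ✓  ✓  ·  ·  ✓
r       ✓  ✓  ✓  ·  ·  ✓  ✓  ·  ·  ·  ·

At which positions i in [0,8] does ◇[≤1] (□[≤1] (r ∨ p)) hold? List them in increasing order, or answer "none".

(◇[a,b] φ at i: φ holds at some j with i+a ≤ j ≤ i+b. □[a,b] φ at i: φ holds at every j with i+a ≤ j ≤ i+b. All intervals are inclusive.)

Evaluate at each i in [0,8]:
  i=0: ✓ (witness j=0)
  i=1: ✓ (witness j=1)
  i=2: ✓ (witness j=2)
  i=3: ✓ (witness j=3)
  i=4: ✓ (witness j=4)
  i=5: ✓ (witness j=5)
  i=6: ✗ (none in [6,7])
  i=7: ✓ (witness j=8)
  i=8: ✓ (witness j=8)

0, 1, 2, 3, 4, 5, 7, 8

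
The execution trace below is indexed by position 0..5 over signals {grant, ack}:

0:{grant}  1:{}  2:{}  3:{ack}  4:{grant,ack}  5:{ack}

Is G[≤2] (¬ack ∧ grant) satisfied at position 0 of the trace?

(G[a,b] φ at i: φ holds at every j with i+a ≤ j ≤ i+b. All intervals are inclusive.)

No

Check (¬ack ∧ grant) at every j in [0,2]:
  j=0: true
  j=1: false
  j=2: false
Fails at j=1 → formula fails.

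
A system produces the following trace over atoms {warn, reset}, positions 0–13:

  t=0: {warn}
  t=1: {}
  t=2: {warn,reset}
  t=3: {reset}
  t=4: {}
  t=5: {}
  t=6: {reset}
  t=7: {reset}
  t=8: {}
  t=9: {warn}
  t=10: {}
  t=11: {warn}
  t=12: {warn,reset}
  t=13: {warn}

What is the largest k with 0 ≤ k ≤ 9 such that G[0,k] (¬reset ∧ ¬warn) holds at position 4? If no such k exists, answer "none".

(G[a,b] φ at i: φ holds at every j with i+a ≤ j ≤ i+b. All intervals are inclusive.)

(¬reset ∧ ¬warn) must hold from j=4 onward; find where it first fails.
  j=4: holds
  j=5: holds
  j=6: fails
Holds on [4,5], so largest k = 1.

1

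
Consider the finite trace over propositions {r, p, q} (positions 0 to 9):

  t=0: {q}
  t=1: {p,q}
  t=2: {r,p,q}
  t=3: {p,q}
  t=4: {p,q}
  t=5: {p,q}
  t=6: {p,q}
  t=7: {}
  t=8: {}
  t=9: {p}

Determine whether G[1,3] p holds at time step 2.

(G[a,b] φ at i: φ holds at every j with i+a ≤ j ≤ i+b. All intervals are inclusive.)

Check p at every j in [3,5]:
  j=3: true
  j=4: true
  j=5: true
All positions satisfy it → formula holds.

True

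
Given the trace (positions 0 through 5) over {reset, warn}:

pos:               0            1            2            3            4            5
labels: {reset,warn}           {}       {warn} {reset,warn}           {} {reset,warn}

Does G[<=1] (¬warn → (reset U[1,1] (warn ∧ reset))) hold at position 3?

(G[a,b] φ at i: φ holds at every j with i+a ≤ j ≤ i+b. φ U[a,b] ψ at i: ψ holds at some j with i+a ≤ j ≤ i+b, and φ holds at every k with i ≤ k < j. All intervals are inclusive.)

No

Check (¬warn → (reset U[1,1] (warn ∧ reset))) at every j in [3,4]:
  j=3: antecedent false → ✓
  j=4: antecedent true; consequent fails → ✗
Fails at j=4 → formula fails.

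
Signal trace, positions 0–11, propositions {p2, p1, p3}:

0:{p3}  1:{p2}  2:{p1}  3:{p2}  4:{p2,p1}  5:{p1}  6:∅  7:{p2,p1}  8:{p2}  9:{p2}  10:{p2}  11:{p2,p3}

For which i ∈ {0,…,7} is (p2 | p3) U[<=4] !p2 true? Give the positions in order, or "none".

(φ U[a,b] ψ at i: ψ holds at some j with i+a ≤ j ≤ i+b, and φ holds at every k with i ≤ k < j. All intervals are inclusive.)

Evaluate at each i in [0,7]:
  i=0: ✓ (rhs at j=0)
  i=1: ✓ (rhs at j=2; lhs holds on [1,1])
  i=2: ✓ (rhs at j=2)
  i=3: ✓ (rhs at j=5; lhs holds on [3,4])
  i=4: ✓ (rhs at j=5; lhs holds on [4,4])
  i=5: ✓ (rhs at j=5)
  i=6: ✓ (rhs at j=6)
  i=7: ✗ (no rhs in [7,11])

0, 1, 2, 3, 4, 5, 6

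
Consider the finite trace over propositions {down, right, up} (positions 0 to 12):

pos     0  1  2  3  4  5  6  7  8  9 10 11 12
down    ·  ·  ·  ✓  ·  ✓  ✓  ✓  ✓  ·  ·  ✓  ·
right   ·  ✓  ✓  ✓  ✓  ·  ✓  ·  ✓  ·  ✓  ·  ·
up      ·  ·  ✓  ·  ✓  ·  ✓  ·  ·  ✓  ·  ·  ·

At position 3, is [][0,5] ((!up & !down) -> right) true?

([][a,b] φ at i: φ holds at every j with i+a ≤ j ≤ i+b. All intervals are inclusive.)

Check ((!up & !down) -> right) at every j in [3,8]:
  j=3: antecedent false → ✓
  j=4: antecedent false → ✓
  j=5: antecedent false → ✓
  j=6: antecedent false → ✓
  j=7: antecedent false → ✓
  j=8: antecedent false → ✓
All positions satisfy it → formula holds.

True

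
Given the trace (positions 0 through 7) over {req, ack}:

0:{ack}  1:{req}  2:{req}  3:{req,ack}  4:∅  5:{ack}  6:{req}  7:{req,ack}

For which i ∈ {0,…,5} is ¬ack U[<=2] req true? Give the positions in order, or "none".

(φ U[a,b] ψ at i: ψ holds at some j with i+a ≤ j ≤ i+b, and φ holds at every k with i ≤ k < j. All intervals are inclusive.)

1, 2, 3

Evaluate at each i in [0,5]:
  i=0: ✗ (lhs fails at k=0 before rhs at j=1)
  i=1: ✓ (rhs at j=1)
  i=2: ✓ (rhs at j=2)
  i=3: ✓ (rhs at j=3)
  i=4: ✗ (lhs fails at k=5 before rhs at j=6)
  i=5: ✗ (lhs fails at k=5 before rhs at j=6)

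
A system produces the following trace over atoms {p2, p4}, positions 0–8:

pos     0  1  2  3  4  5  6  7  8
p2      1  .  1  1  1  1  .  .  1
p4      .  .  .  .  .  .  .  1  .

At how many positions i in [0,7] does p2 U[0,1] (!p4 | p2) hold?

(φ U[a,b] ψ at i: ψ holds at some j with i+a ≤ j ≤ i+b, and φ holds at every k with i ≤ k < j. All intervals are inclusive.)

7

Evaluate at each i in [0,7]:
  i=0: ✓ (rhs at j=0)
  i=1: ✓ (rhs at j=1)
  i=2: ✓ (rhs at j=2)
  i=3: ✓ (rhs at j=3)
  i=4: ✓ (rhs at j=4)
  i=5: ✓ (rhs at j=5)
  i=6: ✓ (rhs at j=6)
  i=7: ✗ (lhs fails at k=7 before rhs at j=8)
Positions where it holds: {0, 1, 2, 3, 4, 5, 6} → 7.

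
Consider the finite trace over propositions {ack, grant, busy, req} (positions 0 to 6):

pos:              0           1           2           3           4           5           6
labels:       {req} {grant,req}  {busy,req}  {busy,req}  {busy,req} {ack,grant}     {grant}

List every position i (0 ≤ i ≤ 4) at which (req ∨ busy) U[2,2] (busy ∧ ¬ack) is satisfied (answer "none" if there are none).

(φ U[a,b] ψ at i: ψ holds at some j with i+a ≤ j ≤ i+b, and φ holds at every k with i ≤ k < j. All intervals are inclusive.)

Evaluate at each i in [0,4]:
  i=0: ✓ (rhs at j=2; lhs holds on [0,1])
  i=1: ✓ (rhs at j=3; lhs holds on [1,2])
  i=2: ✓ (rhs at j=4; lhs holds on [2,3])
  i=3: ✗ (no rhs in [5,5])
  i=4: ✗ (no rhs in [6,6])

0, 1, 2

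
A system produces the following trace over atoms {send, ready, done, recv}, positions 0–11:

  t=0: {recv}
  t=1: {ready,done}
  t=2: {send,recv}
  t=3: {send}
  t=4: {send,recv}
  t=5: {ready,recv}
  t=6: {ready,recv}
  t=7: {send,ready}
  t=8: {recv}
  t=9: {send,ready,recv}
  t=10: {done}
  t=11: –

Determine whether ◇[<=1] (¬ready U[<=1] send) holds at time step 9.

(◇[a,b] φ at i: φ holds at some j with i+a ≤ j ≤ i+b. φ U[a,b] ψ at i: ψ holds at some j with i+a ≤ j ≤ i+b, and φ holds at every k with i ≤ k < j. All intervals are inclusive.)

Yes

Check (¬ready U[<=1] send) at each j in [9,10]:
  j=9: holds
  j=10: fails
Found at j=9 → formula holds.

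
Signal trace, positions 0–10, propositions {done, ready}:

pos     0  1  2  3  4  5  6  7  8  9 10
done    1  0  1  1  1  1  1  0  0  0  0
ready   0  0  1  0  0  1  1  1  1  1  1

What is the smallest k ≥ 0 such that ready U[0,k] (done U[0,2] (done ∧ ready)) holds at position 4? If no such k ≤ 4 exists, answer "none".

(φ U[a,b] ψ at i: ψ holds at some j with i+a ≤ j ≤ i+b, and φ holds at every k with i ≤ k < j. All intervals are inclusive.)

0

Need earliest j ≥ 4 with (done U[0,2] (done ∧ ready)), and ready at every k in [4,j-1].
  j=4: rhs holds (empty prefix). k = 0.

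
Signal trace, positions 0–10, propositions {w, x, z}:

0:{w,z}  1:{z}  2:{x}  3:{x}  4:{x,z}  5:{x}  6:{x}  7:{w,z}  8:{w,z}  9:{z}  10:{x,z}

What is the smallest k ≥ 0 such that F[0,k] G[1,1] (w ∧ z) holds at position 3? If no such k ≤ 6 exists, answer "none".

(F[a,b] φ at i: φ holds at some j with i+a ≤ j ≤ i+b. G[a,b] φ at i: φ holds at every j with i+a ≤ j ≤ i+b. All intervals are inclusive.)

Scan j = 3,4,… for G[1,1] (w ∧ z):
  j=3: fails
  j=4: fails
  j=5: fails
  j=6: holds
First hit at j=6, so smallest k = 6-3 = 3.

3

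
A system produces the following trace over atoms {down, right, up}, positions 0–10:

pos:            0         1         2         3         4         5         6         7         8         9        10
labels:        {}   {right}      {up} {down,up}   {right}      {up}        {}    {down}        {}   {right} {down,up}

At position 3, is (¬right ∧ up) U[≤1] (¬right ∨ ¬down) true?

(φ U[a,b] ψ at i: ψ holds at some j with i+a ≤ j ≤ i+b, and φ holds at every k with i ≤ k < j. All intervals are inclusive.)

Need some j in [3,4] with (¬right ∨ ¬down), and (¬right ∧ up) at every k in [3,j-1].
  j=3: (¬right ∨ ¬down) holds; no prefix to check → satisfied.

Holds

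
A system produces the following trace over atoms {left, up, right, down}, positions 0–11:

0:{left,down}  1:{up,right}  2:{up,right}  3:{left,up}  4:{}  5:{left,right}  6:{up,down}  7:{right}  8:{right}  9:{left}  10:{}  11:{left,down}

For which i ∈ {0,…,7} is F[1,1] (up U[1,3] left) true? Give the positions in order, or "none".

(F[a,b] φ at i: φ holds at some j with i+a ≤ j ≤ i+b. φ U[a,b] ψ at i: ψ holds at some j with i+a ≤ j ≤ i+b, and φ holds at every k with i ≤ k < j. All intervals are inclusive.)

Evaluate at each i in [0,7]:
  i=0: ✓ (witness j=1)
  i=1: ✓ (witness j=2)
  i=2: ✗ (none in [3,3])
  i=3: ✗ (none in [4,4])
  i=4: ✗ (none in [5,5])
  i=5: ✗ (none in [6,6])
  i=6: ✗ (none in [7,7])
  i=7: ✗ (none in [8,8])

0, 1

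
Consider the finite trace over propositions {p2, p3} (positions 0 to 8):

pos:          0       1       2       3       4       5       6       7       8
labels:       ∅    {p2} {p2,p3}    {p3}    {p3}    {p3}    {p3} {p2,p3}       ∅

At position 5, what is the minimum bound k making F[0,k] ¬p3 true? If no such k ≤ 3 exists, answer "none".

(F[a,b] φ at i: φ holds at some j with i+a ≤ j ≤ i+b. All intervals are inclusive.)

Scan j = 5,6,… for ¬p3:
  j=5: fails
  j=6: fails
  j=7: fails
  j=8: holds
First hit at j=8, so smallest k = 8-5 = 3.

3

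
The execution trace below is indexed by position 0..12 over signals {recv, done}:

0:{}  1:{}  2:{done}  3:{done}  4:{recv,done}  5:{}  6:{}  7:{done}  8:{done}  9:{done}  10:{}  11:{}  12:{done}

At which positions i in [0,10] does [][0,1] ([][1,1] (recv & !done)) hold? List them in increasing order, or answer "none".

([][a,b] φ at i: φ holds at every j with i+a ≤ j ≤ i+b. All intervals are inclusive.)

none

Evaluate at each i in [0,10]:
  i=0: ✗ (fails at j=0)
  i=1: ✗ (fails at j=1)
  i=2: ✗ (fails at j=2)
  i=3: ✗ (fails at j=3)
  i=4: ✗ (fails at j=4)
  i=5: ✗ (fails at j=5)
  i=6: ✗ (fails at j=6)
  i=7: ✗ (fails at j=7)
  i=8: ✗ (fails at j=8)
  i=9: ✗ (fails at j=9)
  i=10: ✗ (fails at j=10)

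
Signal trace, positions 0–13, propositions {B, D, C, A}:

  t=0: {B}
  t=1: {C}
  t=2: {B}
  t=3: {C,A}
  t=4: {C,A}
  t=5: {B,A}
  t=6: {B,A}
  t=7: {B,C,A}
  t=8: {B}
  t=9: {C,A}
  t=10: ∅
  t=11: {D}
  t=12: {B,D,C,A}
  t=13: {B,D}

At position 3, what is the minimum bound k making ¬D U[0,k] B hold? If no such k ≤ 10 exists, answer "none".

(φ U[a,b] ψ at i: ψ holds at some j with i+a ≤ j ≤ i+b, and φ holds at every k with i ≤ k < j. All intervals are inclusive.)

2

Need earliest j ≥ 3 with B, and ¬D at every k in [3,j-1].
  j=3: rhs fails.
  j=4: rhs fails.
  j=5: rhs holds; lhs holds on [3,4]. k = 2.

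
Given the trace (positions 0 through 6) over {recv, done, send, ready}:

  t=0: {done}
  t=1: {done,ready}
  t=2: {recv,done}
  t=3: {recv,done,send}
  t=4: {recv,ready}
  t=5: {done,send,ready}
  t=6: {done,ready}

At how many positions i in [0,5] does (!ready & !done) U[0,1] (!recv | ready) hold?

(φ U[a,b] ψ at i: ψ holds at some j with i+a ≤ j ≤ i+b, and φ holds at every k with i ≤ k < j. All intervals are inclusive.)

4

Evaluate at each i in [0,5]:
  i=0: ✓ (rhs at j=0)
  i=1: ✓ (rhs at j=1)
  i=2: ✗ (no rhs in [2,3])
  i=3: ✗ (lhs fails at k=3 before rhs at j=4)
  i=4: ✓ (rhs at j=4)
  i=5: ✓ (rhs at j=5)
Positions where it holds: {0, 1, 4, 5} → 4.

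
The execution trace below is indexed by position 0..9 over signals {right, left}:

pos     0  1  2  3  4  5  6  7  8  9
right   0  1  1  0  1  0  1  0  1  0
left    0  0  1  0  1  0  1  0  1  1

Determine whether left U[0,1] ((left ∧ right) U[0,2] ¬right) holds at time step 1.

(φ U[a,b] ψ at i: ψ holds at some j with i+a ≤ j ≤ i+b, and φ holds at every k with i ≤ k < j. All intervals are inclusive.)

No

Need some j in [1,2] with ((left ∧ right) U[0,2] ¬right), and left at every k in [1,j-1].
  j=1: ((left ∧ right) U[0,2] ¬right) — fails.
  j=2: ((left ∧ right) U[0,2] ¬right) holds, but left fails at k=1 → not this j.
No j in the window works → until fails.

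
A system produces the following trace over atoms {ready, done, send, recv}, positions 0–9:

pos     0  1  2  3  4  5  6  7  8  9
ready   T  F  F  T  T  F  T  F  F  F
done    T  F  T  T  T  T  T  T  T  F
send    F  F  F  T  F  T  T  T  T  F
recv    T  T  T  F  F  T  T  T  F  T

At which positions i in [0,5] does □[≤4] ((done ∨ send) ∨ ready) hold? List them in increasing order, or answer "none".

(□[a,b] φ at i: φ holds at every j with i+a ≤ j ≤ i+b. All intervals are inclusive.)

Evaluate at each i in [0,5]:
  i=0: ✗ (fails at j=1)
  i=1: ✗ (fails at j=1)
  i=2: ✓ (all of [2,6])
  i=3: ✓ (all of [3,7])
  i=4: ✓ (all of [4,8])
  i=5: ✗ (fails at j=9)

2, 3, 4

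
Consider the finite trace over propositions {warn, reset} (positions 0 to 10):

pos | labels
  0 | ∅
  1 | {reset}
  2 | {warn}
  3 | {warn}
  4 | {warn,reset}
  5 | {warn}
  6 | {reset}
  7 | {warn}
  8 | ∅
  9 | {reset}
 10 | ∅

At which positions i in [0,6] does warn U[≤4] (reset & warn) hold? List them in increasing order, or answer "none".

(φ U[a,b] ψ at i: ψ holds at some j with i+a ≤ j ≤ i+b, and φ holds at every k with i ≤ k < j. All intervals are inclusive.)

2, 3, 4

Evaluate at each i in [0,6]:
  i=0: ✗ (lhs fails at k=0 before rhs at j=4)
  i=1: ✗ (lhs fails at k=1 before rhs at j=4)
  i=2: ✓ (rhs at j=4; lhs holds on [2,3])
  i=3: ✓ (rhs at j=4; lhs holds on [3,3])
  i=4: ✓ (rhs at j=4)
  i=5: ✗ (no rhs in [5,9])
  i=6: ✗ (no rhs in [6,10])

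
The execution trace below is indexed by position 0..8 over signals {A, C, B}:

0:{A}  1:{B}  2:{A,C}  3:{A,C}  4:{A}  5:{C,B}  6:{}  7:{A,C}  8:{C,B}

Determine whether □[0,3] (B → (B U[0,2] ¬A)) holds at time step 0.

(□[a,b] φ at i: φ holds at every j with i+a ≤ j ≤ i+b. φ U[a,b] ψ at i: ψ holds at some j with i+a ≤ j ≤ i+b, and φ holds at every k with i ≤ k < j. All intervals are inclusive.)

Check (B → (B U[0,2] ¬A)) at every j in [0,3]:
  j=0: antecedent false → ✓
  j=1: antecedent true; consequent holds → ✓
  j=2: antecedent false → ✓
  j=3: antecedent false → ✓
All positions satisfy it → formula holds.

Yes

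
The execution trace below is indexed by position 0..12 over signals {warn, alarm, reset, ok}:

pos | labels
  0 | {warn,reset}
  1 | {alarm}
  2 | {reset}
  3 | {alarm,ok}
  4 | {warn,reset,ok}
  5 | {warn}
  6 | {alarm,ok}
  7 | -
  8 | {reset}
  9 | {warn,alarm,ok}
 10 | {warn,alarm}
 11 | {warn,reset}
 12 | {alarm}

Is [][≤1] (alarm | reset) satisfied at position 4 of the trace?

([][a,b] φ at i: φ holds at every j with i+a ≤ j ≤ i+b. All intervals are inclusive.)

No

Check (alarm | reset) at every j in [4,5]:
  j=4: true
  j=5: false
Fails at j=5 → formula fails.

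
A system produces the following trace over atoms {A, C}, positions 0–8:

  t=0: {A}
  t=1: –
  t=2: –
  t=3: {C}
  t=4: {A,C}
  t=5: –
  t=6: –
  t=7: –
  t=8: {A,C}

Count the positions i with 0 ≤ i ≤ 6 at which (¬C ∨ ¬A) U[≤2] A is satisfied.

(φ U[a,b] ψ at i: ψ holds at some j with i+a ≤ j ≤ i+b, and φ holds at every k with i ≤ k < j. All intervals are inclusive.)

Evaluate at each i in [0,6]:
  i=0: ✓ (rhs at j=0)
  i=1: ✗ (no rhs in [1,3])
  i=2: ✓ (rhs at j=4; lhs holds on [2,3])
  i=3: ✓ (rhs at j=4; lhs holds on [3,3])
  i=4: ✓ (rhs at j=4)
  i=5: ✗ (no rhs in [5,7])
  i=6: ✓ (rhs at j=8; lhs holds on [6,7])
Positions where it holds: {0, 2, 3, 4, 6} → 5.

5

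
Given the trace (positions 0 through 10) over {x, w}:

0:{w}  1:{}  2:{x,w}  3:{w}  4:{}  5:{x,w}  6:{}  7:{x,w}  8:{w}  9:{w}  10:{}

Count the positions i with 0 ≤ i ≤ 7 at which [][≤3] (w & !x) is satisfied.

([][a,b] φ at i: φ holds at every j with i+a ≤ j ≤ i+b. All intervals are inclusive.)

Evaluate at each i in [0,7]:
  i=0: ✗ (fails at j=1)
  i=1: ✗ (fails at j=1)
  i=2: ✗ (fails at j=2)
  i=3: ✗ (fails at j=4)
  i=4: ✗ (fails at j=4)
  i=5: ✗ (fails at j=5)
  i=6: ✗ (fails at j=6)
  i=7: ✗ (fails at j=7)
Positions where it holds: {} → 0.

0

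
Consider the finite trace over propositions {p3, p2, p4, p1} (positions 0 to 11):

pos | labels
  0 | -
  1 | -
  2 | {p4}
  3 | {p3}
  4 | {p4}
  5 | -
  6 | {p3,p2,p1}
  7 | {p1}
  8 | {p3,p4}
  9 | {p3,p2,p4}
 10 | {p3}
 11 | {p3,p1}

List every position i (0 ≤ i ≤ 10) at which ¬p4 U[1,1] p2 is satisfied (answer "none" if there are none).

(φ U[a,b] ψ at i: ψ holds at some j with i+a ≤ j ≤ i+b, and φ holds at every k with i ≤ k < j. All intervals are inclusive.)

Evaluate at each i in [0,10]:
  i=0: ✗ (no rhs in [1,1])
  i=1: ✗ (no rhs in [2,2])
  i=2: ✗ (no rhs in [3,3])
  i=3: ✗ (no rhs in [4,4])
  i=4: ✗ (no rhs in [5,5])
  i=5: ✓ (rhs at j=6; lhs holds on [5,5])
  i=6: ✗ (no rhs in [7,7])
  i=7: ✗ (no rhs in [8,8])
  i=8: ✗ (lhs fails at k=8 before rhs at j=9)
  i=9: ✗ (no rhs in [10,10])
  i=10: ✗ (no rhs in [11,11])

5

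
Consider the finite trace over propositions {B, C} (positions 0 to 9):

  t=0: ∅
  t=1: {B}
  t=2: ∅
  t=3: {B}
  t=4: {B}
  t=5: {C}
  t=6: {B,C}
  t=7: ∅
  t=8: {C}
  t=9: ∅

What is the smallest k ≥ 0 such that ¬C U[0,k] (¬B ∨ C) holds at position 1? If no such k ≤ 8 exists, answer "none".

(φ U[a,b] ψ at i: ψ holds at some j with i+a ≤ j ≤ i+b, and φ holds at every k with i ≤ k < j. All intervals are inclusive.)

Need earliest j ≥ 1 with (¬B ∨ C), and ¬C at every k in [1,j-1].
  j=1: rhs fails.
  j=2: rhs holds; lhs holds on [1,1]. k = 1.

1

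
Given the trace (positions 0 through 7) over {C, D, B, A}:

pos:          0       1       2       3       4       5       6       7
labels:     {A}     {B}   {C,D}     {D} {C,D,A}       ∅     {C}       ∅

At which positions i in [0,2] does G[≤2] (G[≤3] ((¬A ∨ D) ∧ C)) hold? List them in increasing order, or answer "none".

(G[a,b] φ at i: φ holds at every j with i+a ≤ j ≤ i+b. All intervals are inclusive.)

Evaluate at each i in [0,2]:
  i=0: ✗ (fails at j=0)
  i=1: ✗ (fails at j=1)
  i=2: ✗ (fails at j=2)

none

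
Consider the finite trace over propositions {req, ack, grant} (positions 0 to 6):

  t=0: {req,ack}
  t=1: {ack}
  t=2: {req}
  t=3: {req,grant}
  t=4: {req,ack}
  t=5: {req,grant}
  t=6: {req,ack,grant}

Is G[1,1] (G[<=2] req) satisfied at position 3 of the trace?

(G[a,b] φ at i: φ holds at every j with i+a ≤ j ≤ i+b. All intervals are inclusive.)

Yes

Check G[<=2] req at every j in [4,4]:
  j=4: holds on [4,6]
All positions satisfy it → formula holds.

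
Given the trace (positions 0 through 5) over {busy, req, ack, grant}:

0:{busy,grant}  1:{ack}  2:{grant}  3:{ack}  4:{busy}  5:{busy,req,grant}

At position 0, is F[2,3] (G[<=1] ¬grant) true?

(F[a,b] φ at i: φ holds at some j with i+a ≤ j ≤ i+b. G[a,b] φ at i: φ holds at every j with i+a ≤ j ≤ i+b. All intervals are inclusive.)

Holds

Check G[<=1] ¬grant at each j in [2,3]:
  j=2: fails at 2
  j=3: holds on [3,4]
Found at j=3 → formula holds.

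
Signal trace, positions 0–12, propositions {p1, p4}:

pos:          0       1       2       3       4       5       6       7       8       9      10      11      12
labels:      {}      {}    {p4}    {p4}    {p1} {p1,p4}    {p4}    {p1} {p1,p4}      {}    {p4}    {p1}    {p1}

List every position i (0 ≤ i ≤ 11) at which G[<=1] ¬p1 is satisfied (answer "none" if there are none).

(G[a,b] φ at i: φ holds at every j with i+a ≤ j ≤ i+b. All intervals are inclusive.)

0, 1, 2, 9

Evaluate at each i in [0,11]:
  i=0: ✓ (all of [0,1])
  i=1: ✓ (all of [1,2])
  i=2: ✓ (all of [2,3])
  i=3: ✗ (fails at j=4)
  i=4: ✗ (fails at j=4)
  i=5: ✗ (fails at j=5)
  i=6: ✗ (fails at j=7)
  i=7: ✗ (fails at j=7)
  i=8: ✗ (fails at j=8)
  i=9: ✓ (all of [9,10])
  i=10: ✗ (fails at j=11)
  i=11: ✗ (fails at j=11)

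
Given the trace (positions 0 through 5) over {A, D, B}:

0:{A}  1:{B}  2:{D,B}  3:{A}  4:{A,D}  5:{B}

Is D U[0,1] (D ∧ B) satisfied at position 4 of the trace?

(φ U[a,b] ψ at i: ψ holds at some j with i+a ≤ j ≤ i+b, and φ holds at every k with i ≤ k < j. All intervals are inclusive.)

Need some j in [4,5] with (D ∧ B), and D at every k in [4,j-1].
  j=4: (D ∧ B) false.
  j=5: (D ∧ B) false.
No j in the window works → until fails.

No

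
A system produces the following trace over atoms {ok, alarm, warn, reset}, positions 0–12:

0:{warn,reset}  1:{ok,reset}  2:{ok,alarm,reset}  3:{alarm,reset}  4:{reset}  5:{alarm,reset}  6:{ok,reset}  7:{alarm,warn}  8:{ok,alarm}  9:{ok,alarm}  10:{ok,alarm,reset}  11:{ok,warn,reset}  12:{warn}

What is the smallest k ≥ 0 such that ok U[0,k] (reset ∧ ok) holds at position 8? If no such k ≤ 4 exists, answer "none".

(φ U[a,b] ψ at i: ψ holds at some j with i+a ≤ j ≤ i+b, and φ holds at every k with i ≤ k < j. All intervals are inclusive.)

Need earliest j ≥ 8 with (reset ∧ ok), and ok at every k in [8,j-1].
  j=8: rhs fails.
  j=9: rhs fails.
  j=10: rhs holds; lhs holds on [8,9]. k = 2.

2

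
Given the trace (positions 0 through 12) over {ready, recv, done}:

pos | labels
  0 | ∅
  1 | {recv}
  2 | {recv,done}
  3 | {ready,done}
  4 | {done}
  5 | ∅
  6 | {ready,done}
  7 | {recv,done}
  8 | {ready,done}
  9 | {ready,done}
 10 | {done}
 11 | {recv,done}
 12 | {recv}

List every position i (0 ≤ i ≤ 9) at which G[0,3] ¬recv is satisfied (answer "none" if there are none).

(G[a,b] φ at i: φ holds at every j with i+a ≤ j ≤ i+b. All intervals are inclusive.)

3

Evaluate at each i in [0,9]:
  i=0: ✗ (fails at j=1)
  i=1: ✗ (fails at j=1)
  i=2: ✗ (fails at j=2)
  i=3: ✓ (all of [3,6])
  i=4: ✗ (fails at j=7)
  i=5: ✗ (fails at j=7)
  i=6: ✗ (fails at j=7)
  i=7: ✗ (fails at j=7)
  i=8: ✗ (fails at j=11)
  i=9: ✗ (fails at j=11)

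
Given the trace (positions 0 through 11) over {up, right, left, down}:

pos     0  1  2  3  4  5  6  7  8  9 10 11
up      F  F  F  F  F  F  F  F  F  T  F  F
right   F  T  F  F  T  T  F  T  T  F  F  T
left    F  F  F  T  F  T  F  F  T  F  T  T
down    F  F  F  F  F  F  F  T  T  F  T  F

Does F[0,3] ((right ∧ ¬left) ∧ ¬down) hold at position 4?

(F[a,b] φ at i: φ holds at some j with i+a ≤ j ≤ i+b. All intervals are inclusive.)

Check ((right ∧ ¬left) ∧ ¬down) at each j in [4,7]:
  j=4: true
  j=5: false
  j=6: false
  j=7: false
Found at j=4 → formula holds.

Yes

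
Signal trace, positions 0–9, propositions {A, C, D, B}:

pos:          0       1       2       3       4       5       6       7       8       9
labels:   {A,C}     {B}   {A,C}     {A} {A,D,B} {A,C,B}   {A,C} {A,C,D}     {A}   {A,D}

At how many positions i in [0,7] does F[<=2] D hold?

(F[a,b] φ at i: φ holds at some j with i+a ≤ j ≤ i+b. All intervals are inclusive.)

Evaluate at each i in [0,7]:
  i=0: ✗ (none in [0,2])
  i=1: ✗ (none in [1,3])
  i=2: ✓ (witness j=4)
  i=3: ✓ (witness j=4)
  i=4: ✓ (witness j=4)
  i=5: ✓ (witness j=7)
  i=6: ✓ (witness j=7)
  i=7: ✓ (witness j=7)
Positions where it holds: {2, 3, 4, 5, 6, 7} → 6.

6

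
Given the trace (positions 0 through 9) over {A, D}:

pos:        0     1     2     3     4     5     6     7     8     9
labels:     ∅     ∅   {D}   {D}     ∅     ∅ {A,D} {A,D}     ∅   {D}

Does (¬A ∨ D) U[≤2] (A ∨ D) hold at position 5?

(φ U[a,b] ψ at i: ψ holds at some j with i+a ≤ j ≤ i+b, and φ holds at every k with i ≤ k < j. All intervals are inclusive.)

Yes

Need some j in [5,7] with (A ∨ D), and (¬A ∨ D) at every k in [5,j-1].
  j=5: (A ∨ D) false.
  j=6: (A ∨ D) holds; (¬A ∨ D) holds at every k in [5,5] → satisfied.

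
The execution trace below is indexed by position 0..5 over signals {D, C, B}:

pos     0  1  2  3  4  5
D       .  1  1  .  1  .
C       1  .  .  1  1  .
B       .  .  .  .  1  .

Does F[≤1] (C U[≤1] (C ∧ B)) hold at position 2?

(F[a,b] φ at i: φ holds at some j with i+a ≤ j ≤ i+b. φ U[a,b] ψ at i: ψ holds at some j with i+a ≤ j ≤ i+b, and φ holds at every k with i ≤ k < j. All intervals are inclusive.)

True

Check (C U[≤1] (C ∧ B)) at each j in [2,3]:
  j=2: fails
  j=3: holds
Found at j=3 → formula holds.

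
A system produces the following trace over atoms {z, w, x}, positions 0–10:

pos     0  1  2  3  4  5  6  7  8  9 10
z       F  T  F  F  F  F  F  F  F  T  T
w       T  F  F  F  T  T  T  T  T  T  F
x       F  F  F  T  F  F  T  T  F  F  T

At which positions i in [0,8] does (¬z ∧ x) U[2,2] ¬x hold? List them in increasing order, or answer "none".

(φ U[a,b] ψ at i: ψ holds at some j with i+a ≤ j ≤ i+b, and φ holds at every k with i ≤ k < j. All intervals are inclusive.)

Evaluate at each i in [0,8]:
  i=0: ✗ (lhs fails at k=0 before rhs at j=2)
  i=1: ✗ (no rhs in [3,3])
  i=2: ✗ (lhs fails at k=2 before rhs at j=4)
  i=3: ✗ (lhs fails at k=4 before rhs at j=5)
  i=4: ✗ (no rhs in [6,6])
  i=5: ✗ (no rhs in [7,7])
  i=6: ✓ (rhs at j=8; lhs holds on [6,7])
  i=7: ✗ (lhs fails at k=8 before rhs at j=9)
  i=8: ✗ (no rhs in [10,10])

6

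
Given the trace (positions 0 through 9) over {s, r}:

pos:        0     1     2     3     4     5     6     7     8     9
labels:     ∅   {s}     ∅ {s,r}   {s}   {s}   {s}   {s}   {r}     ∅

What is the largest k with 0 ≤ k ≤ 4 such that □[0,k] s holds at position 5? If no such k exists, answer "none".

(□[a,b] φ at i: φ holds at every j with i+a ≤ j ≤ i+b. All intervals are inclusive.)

s must hold from j=5 onward; find where it first fails.
  j=5: holds
  j=6: holds
  j=7: holds
  j=8: fails
Holds on [5,7], so largest k = 2.

2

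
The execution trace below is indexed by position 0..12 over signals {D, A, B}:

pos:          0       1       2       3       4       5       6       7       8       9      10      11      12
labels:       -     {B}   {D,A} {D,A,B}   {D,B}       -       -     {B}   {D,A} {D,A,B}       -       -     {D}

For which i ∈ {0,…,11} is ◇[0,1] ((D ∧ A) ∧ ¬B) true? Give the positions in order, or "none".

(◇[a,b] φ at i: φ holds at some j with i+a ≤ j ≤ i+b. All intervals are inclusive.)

Evaluate at each i in [0,11]:
  i=0: ✗ (none in [0,1])
  i=1: ✓ (witness j=2)
  i=2: ✓ (witness j=2)
  i=3: ✗ (none in [3,4])
  i=4: ✗ (none in [4,5])
  i=5: ✗ (none in [5,6])
  i=6: ✗ (none in [6,7])
  i=7: ✓ (witness j=8)
  i=8: ✓ (witness j=8)
  i=9: ✗ (none in [9,10])
  i=10: ✗ (none in [10,11])
  i=11: ✗ (none in [11,12])

1, 2, 7, 8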